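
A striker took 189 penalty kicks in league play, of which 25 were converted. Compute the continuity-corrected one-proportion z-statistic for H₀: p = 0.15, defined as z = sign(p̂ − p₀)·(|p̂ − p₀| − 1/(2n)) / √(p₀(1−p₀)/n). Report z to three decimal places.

z = -0.581

Sample proportion p̂ = 25/189 = 0.13228. p̂ − p₀ = -0.017725.
Continuity correction 1/(2n) = 1/378 = 0.002646.
Corrected numerator: |-0.017725| − 0.002646 = 0.015079.
Null standard error: √(0.15·0.85/189) = √0.000674603 = 0.025973.
z = −0.015079/0.025973 = -0.581.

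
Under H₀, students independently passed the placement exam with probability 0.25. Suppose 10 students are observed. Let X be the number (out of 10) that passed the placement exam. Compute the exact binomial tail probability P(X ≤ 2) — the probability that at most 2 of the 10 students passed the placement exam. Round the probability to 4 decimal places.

X ~ Binomial(n=10, p=0.25).
P(X ≤ 2) = C(10,0)·0.25^0·0.75^10 + C(10,1)·0.25^1·0.75^9 + C(10,2)·0.25^2·0.75^8.
= 0.056314 + 0.187712 + 0.281568 = 0.5256.

P = 0.5256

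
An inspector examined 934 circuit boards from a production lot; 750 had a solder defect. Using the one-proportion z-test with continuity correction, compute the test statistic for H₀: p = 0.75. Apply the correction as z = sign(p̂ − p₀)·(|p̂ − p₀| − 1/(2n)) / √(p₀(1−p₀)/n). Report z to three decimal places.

Sample proportion p̂ = 750/934 = 0.80300. p̂ − p₀ = 0.052998.
1/(2n) = 0.000535.
Corrected numerator: |0.052998| − 0.000535 = 0.052463.
Under H₀, SE = √(p₀(1−p₀)/n) = √(0.75·0.25/934) = √0.000200749 = 0.014169.
z = +0.052463/0.014169 = 3.703.

z = 3.703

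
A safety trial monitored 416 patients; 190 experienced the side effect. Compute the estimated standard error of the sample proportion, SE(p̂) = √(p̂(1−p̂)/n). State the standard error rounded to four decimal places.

SE = 0.0244

With x = 190 successes in n = 416, p̂ = 0.45673.
p̂(1−p̂) = 0.248128.
SE = √(0.248128/416) = 0.0244.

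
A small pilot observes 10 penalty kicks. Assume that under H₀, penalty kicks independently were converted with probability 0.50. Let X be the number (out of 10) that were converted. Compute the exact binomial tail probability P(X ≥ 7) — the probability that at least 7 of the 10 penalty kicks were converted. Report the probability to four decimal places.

P = 0.1719

X ~ Binomial(n=10, p=0.50).
P(X ≥ 7) = C(10,7)·0.50^7·0.50^3 + C(10,8)·0.50^8·0.50^2 + C(10,9)·0.50^9·0.50^1 + C(10,10)·0.50^10·0.50^0.
= 0.117188 + 0.043945 + 0.009766 + 0.000977 = 0.1719.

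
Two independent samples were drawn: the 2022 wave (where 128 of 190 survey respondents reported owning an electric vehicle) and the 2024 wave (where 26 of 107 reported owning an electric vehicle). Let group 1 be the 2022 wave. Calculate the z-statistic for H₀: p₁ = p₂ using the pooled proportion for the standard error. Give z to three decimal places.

z = 7.132

p̂₁ = 128/190 = 0.67368, p̂₂ = 26/107 = 0.24299.
Pooling: p̂ = 154/297 = 0.51852.
SE = √[p̂(1−p̂)(1/n₁+1/n₂)] = √[0.51852·0.48148·(1/190+1/107)] ≈ 0.060392.
z = 0.43069/0.060392 = 7.132.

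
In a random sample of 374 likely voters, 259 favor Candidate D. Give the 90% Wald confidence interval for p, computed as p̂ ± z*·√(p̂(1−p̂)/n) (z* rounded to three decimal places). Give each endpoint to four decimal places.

The sample proportion is 259/374 = 0.69251.
Standard error of p̂: √(0.212939/374) = √0.000569355 = 0.023861.
The 90% critical value is z* = 1.645.
Margin = 1.645·0.023861 = 0.03925.
So the interval runs from 0.6533 to 0.7318.

(0.6533, 0.7318)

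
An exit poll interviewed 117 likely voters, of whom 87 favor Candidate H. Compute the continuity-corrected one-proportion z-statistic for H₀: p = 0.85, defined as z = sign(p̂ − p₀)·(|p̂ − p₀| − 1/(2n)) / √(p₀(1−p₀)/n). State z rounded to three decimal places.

The sample proportion is 87/117 = 0.74359. p̂ − p₀ = -0.106410.
1/(2n) = 0.004274.
Corrected numerator: |-0.106410| − 0.004274 = 0.102136.
Null standard error: √(0.85·0.15/117) = √0.001089744 = 0.033011.
z = (−)0.102136/0.033011 = -3.094.

z = -3.094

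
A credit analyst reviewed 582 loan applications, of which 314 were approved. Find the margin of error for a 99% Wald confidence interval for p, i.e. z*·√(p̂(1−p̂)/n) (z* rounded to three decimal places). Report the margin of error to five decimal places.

ME = 0.05322

p̂ = 314/582 = 0.53952.
SE = √(p̂(1−p̂)/n) = √(0.248438/582) = 0.020661.
z* = 2.576 at the 99% level.
Margin of error = z*·SE = 2.576 × 0.020661 = 0.05322.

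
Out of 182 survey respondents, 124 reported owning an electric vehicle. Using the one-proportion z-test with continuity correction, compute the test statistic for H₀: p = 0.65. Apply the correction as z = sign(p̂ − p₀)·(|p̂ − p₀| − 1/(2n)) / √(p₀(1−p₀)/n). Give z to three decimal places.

Sample proportion p̂ = 124/182 = 0.68132. p̂ − p₀ = 0.031319.
1/(2n) = 0.002747.
Corrected numerator: |0.031319| − 0.002747 = 0.028572.
SE₀ = √(0.65·0.35/182) = 0.035355.
z = +0.028572/0.035355 = 0.808.

z = 0.808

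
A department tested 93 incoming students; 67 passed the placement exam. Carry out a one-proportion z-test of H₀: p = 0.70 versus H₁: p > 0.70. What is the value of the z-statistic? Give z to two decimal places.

z = 0.43

With x = 67 successes in n = 93, p̂ = 0.72043.
SE₀ = √(0.70·0.30/93) = 0.047519.
z = (0.72043 − 0.70)/0.047519 = 0.02043/0.047519 = 0.43.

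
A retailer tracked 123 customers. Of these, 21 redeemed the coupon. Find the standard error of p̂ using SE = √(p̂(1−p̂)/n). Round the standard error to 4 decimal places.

SE = 0.0339

p̂ = 21/123 = 0.17073.
p̂(1−p̂) = 0.141581.
SE = √(0.141581/123) = √0.001151065 = 0.0339.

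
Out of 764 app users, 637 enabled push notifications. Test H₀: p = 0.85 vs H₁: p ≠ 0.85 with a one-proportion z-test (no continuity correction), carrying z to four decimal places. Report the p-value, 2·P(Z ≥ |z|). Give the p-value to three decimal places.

p-value = 0.209

With x = 637 successes in n = 764, p̂ = 0.83377.
Null standard error: √(0.85·0.15/764) = √0.000166885 = 0.012918.
Test statistic (full precision, shown to 4 dp): z = (637/764 − 0.85)/SE₀ ≈ -1.2564.
p-value = 2·P(Z ≥ |z|) with z = -1.2564 → 0.209.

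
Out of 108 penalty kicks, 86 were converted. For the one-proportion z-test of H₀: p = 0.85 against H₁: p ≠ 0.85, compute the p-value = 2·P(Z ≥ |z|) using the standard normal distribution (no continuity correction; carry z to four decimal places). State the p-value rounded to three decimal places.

p-value = 0.118

p̂ = 86/108 = 0.79630.
SE₀ = √(0.85·0.15/108) = 0.034359.
z = (p̂ − p₀)/SE = (86/108 − 0.85)/0.034359 ≈ -1.5630.
p-value = 2·P(Z ≥ |z|) with z = -1.5630 → 0.118.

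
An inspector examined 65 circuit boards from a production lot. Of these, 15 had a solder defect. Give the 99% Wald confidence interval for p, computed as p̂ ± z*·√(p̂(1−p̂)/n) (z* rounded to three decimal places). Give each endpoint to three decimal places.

p̂ = 15/65 = 0.23077.
Standard error of p̂: √(0.177515/65) = √0.002730997 = 0.052259.
The 99% critical value is z* = 2.576.
Margin = 2.576·0.052259 = 0.13462.
CI: 0.23077 ± 0.13462 = (0.096, 0.365).

(0.096, 0.365)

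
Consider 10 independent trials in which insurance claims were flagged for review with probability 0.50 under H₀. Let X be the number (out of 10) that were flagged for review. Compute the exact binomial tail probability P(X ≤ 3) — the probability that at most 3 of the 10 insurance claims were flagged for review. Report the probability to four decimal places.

P = 0.1719

X is binomial with n = 10 and p = 0.50.
P(X ≤ 3) = C(10,0)·0.50^0·0.50^10 + C(10,1)·0.50^1·0.50^9 + C(10,2)·0.50^2·0.50^8 + C(10,3)·0.50^3·0.50^7.
= 0.000977 + 0.009766 + 0.043945 + 0.117188 = 0.1719.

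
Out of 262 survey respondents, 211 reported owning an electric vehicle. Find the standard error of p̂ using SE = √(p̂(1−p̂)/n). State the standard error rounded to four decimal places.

With x = 211 successes in n = 262, p̂ = 0.80534.
p̂(1−p̂) = 0.80534·0.19466 = 0.156767.
SE = √(0.156767/262) = √0.000598347 = 0.0245.

SE = 0.0245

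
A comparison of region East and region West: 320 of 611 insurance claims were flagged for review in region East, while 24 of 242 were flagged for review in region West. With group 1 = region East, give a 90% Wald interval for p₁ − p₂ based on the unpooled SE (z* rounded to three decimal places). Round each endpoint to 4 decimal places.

p̂₁ = 320/611 = 0.52373, p̂₂ = 24/242 = 0.09917; p̂₁ − p̂₂ = 0.42456.
SE = √(0.000408244 + 0.000369166) = √0.000777410 = 0.027882.
For 90% confidence, z* = 1.645. Margin = 1.645·0.027882 = 0.04587.
Interval: 0.42456 ± 0.04587 → (0.3787, 0.4704).

(0.3787, 0.4704)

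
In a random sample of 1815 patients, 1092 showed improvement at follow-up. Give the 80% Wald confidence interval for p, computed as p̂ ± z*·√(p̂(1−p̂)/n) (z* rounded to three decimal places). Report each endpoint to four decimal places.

p̂ = 1092/1815 = 0.60165.
Standard error of p̂: √(0.239667/1815) = √0.000132048 = 0.011491.
The 80% critical value is z* = 1.282.
Margin = 1.282·0.011491 = 0.01473.
Interval: 0.60165 ± 0.01473 → (0.5869, 0.6164).

(0.5869, 0.6164)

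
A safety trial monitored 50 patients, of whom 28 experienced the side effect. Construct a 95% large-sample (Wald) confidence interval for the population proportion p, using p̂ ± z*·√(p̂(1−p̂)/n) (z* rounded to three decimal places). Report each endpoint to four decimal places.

Sample proportion p̂ = 28/50 = 0.56000.
SE(p̂) = √(0.56000·0.44000/50) = 0.070200.
The 95% critical value is z* = 1.960.
Margin = 1.960·0.070200 = 0.13759.
CI: 0.56000 ± 0.13759 = (0.4224, 0.6976).

(0.4224, 0.6976)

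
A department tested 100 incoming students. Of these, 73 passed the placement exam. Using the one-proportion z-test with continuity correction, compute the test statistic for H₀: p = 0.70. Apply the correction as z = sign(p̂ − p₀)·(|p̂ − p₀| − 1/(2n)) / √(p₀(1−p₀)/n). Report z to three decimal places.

p̂ = 73/100 = 0.73000. p̂ − p₀ = 0.030000.
Continuity correction 1/(2n) = 1/200 = 0.005000.
Corrected numerator: |0.030000| − 0.005000 = 0.025000.
Null standard error: √(0.70·0.30/100) = √0.002100000 = 0.045826.
z = (+)0.025000/0.045826 = 0.546.

z = 0.546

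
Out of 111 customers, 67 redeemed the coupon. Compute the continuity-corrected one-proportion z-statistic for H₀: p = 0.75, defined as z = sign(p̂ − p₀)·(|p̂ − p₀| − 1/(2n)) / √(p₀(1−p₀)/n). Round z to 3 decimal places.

Sample proportion p̂ = 67/111 = 0.60360. p̂ − p₀ = -0.146396.
Continuity correction 1/(2n) = 1/222 = 0.004505.
Corrected numerator: |-0.146396| − 0.004505 = 0.141891.
Null standard error: √(0.75·0.25/111) = √0.001689189 = 0.041100.
z = −0.141891/0.041100 = -3.452.

z = -3.452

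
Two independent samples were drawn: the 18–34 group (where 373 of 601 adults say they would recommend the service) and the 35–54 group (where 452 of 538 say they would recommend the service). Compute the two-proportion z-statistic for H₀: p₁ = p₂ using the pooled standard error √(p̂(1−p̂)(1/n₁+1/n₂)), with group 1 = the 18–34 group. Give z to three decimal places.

p̂₁ = 373/601 = 0.62063, p̂₂ = 452/538 = 0.84015.
Pooling: p̂ = 825/1139 = 0.72432.
SE = √[p̂(1−p̂)(1/n₁+1/n₂)] = √[0.72432·0.27568·(1/601+1/538)] ≈ 0.026522.
z = -0.21952/0.026522 = -8.277.

z = -8.277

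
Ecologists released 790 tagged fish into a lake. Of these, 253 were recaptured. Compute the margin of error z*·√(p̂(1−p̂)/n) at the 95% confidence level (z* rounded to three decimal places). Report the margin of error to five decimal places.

Sample proportion p̂ = 253/790 = 0.32025.
SE = √(p̂(1−p̂)/n) = √(0.217691/790) = 0.016600.
z* = 1.960 at the 95% level.
ME = 1.960·0.016600 = 0.03254.

ME = 0.03254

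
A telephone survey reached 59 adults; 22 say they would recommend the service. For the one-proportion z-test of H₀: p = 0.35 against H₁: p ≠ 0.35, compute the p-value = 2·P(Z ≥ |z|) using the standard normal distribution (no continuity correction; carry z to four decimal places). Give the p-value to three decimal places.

p-value = 0.713

p̂ = 22/59 = 0.37288.
Under H₀, SE = √(p₀(1−p₀)/n) = √(0.35·0.65/59) = √0.003855932 = 0.062096.
z = (p̂ − p₀)/SE = (22/59 − 0.35)/0.062096 ≈ 0.3685.
From the standard normal, 2·P(Z ≥ |z|) = 0.713.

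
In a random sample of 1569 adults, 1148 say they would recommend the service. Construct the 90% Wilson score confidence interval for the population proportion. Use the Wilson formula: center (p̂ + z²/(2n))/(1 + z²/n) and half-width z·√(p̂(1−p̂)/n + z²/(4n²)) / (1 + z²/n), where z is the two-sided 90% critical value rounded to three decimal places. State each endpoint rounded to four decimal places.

p̂ = 1148/1569 = 0.73168; z = 1.645, so z² = 2.706025.
Denominator 1 + z²/n = 1 + 2.706025/1569 = 1.001725.
Center = (0.73168 + 0.000862)/1.001725 = 0.73128.
Radicand: p̂(1−p̂)/n + z²/(4n²) = 0.000125128 + 0.000000275 = 0.000125403.
Half-width = 1.645·√0.000125403/1.001725 = 0.01839.
So the interval runs from 0.7129 to 0.7497.

(0.7129, 0.7497)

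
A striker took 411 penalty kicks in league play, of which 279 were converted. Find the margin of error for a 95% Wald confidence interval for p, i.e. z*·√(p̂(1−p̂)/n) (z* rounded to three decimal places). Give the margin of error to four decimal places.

ME = 0.0451

The sample proportion is 279/411 = 0.67883.
SE(p̂) = √(0.67883·0.32117/411) = 0.023032.
The 95% critical value is z* = 1.960.
Margin of error = z*·SE = 1.960 × 0.023032 = 0.0451.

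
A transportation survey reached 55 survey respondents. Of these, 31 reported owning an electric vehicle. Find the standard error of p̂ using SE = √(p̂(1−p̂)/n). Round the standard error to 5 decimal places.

With x = 31 successes in n = 55, p̂ = 0.56364.
p̂(1−p̂) = 0.245950.
SE = √(0.245950/55) = 0.06687.

SE = 0.06687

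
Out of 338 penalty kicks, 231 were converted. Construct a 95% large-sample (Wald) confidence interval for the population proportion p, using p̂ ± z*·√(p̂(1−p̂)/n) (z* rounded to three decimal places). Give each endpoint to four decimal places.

(0.6338, 0.7330)

p̂ = 231/338 = 0.68343.
Standard error of p̂: √(0.216353/338) = √0.000640097 = 0.025300.
The 95% critical value is z* = 1.960.
Margin = 1.960·0.025300 = 0.04959.
So the interval runs from 0.6338 to 0.7330.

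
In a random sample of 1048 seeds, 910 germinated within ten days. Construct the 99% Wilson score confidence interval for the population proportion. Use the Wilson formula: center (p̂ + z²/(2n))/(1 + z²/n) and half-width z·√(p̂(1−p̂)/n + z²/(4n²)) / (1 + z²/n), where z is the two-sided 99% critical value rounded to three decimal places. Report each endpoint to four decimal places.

p̂ = 910/1048 = 0.86832; z = 2.576, so z² = 6.635776.
1 + z²/n = 1.006332.
Adjusted center: (0.86832 + z²/(2n))/1.006332 = 0.86600.
Radicand: p̂(1−p̂)/n + z²/(4n²) = 0.000109103 + 0.000001510 = 0.000110613.
Half-width = z·√(radicand)/denom = 2.576·0.010517/1.006332 = 0.02692.
Interval: 0.86600 ± 0.02692 → (0.8391, 0.8929).

(0.8391, 0.8929)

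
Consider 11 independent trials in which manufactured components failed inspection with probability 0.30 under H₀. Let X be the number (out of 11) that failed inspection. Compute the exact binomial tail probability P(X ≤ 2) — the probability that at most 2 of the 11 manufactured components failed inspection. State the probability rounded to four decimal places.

X is binomial with n = 11 and p = 0.30.
P(X ≤ 2) = C(11,0)·0.30^0·0.70^11 + C(11,1)·0.30^1·0.70^10 + C(11,2)·0.30^2·0.70^9.
= 0.019773 + 0.093217 + 0.199750 = 0.3127.

P = 0.3127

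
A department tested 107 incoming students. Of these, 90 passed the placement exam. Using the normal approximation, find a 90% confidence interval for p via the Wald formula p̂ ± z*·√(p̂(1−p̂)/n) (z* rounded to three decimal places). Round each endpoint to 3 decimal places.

Sample proportion p̂ = 90/107 = 0.84112.
SE = √(p̂(1−p̂)/n) = √(0.133636/107) = 0.035340.
z* = 1.645 at the 90% level.
Margin = 1.645·0.035340 = 0.05813.
Interval: 0.84112 ± 0.05813 → (0.783, 0.899).

(0.783, 0.899)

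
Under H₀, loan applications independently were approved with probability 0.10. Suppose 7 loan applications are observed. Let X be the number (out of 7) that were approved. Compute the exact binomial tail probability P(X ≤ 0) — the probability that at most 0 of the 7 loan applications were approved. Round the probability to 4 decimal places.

P = 0.4783

X is binomial with n = 7 and p = 0.10.
P(X ≤ 0) = C(7,0)·0.10^0·0.90^7.
= 0.478297 = 0.4783.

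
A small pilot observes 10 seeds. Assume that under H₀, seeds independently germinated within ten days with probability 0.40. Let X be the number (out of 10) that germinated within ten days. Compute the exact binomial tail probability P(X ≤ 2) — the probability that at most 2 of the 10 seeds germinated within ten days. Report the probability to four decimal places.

P = 0.1673

X ~ Binomial(n=10, p=0.40).
P(X ≤ 2) = C(10,0)·0.40^0·0.60^10 + C(10,1)·0.40^1·0.60^9 + C(10,2)·0.40^2·0.60^8.
= 0.006047 + 0.040311 + 0.120932 = 0.1673.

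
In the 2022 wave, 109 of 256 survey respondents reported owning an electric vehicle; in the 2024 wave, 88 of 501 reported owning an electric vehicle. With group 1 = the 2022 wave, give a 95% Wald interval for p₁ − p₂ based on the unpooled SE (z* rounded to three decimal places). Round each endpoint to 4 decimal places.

(0.1810, 0.3193)

p̂₁ = 0.42578, p̂₂ = 0.17565, so the observed difference is 0.25013.
SE = √(0.000955045 + 0.000289014) = √0.001244059 = 0.035271.
For 95% confidence, z* = 1.960. Margin = 1.960·0.035271 = 0.06913.
Interval: 0.25013 ± 0.06913 → (0.1810, 0.3193).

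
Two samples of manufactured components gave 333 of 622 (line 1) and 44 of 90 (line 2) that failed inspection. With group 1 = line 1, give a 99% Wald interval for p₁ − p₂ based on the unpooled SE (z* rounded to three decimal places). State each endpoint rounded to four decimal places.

p̂₁ = 333/622 = 0.53537, p̂₂ = 44/90 = 0.48889; p̂₁ − p̂₂ = 0.04648.
SE = √(0.000399918 + 0.002776406) = √0.003176324 = 0.056359.
For 99% confidence, z* = 2.576. Margin = 2.576·0.056359 = 0.14518.
So the interval runs from -0.0987 to 0.1917.

(-0.0987, 0.1917)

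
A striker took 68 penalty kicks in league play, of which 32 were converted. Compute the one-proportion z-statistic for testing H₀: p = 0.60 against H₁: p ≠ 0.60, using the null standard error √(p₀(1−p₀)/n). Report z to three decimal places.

z = -2.178

The sample proportion is 32/68 = 0.47059.
Null standard error: √(0.60·0.40/68) = √0.003529412 = 0.059409.
z = (p̂ − p₀)/SE = (0.47059 − 0.60)/0.059409 = -2.178.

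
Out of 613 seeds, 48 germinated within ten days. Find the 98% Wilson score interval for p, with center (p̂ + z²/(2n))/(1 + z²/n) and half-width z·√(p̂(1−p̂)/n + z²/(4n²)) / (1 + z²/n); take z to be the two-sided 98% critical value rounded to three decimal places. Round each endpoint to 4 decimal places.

(0.0566, 0.1074)

Here p̂ = 48/613 = 0.07830 and z = 2.326 (z² = 5.410276).
Denominator 1 + z²/n = 1 + 5.410276/613 = 1.008826.
Adjusted center: (0.07830 + z²/(2n))/1.008826 = 0.08199.
Radicand: p̂(1−p̂)/n + z²/(4n²) = 0.000117736 + 0.000003599 = 0.000121335.
Half-width = 2.326·√0.000121335/1.008826 = 0.02540.
So the interval runs from 0.0566 to 0.1074.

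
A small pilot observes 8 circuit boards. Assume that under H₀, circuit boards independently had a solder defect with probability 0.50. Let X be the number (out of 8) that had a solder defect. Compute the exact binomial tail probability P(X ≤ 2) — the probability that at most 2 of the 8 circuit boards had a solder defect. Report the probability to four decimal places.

X ~ Binomial(n=8, p=0.50).
P(X ≤ 2) = C(8,0)·0.50^0·0.50^8 + C(8,1)·0.50^1·0.50^7 + C(8,2)·0.50^2·0.50^6.
= 0.003906 + 0.031250 + 0.109375 = 0.1445.

P = 0.1445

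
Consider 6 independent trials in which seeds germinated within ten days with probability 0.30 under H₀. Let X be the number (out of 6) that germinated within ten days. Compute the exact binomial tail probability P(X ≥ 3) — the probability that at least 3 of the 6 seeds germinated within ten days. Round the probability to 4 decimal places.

P = 0.2557

X is binomial with n = 6 and p = 0.30.
P(X ≥ 3) = C(6,3)·0.30^3·0.70^3 + C(6,4)·0.30^4·0.70^2 + C(6,5)·0.30^5·0.70^1 + C(6,6)·0.30^6·0.70^0.
= 0.185220 + 0.059535 + 0.010206 + 0.000729 = 0.2557.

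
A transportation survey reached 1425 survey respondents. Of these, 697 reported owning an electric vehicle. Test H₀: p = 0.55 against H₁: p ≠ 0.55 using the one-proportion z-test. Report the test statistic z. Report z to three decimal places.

p̂ = 697/1425 = 0.48912.
SE₀ = √(0.55·0.45/1425) = 0.013179.
Test statistic: z = -0.06088/0.013179 = -4.619.

z = -4.619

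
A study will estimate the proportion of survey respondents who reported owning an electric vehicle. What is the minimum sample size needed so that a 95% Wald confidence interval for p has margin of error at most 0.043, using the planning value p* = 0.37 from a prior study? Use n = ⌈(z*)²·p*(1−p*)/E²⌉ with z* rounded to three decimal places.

z* = 1.960 at the 95% level.
p*(1−p*) = 0.37·0.63 = 0.2331.
(z*)²·p*(1−p*)/E² = 3.841600·0.2331/0.001849 = 484.303.
⌈484.303⌉ = 485.

n = 485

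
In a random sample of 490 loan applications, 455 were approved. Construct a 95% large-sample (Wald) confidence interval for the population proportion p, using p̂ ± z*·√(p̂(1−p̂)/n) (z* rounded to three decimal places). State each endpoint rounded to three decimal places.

Sample proportion p̂ = 455/490 = 0.92857.
SE = √(p̂(1−p̂)/n) = √(0.066327/490) = 0.011634.
z* = 1.960 at the 95% level.
Margin of error: 1.960 × 0.011634 = 0.02280.
Interval: 0.92857 ± 0.02280 → (0.906, 0.951).

(0.906, 0.951)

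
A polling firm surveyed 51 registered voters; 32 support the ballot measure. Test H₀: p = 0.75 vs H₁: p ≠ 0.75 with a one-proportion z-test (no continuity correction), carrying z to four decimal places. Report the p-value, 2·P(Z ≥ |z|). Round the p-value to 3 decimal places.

p-value = 0.043

The sample proportion is 32/51 = 0.62745.
SE₀ = √(0.75·0.25/51) = 0.060634.
Test statistic (full precision, shown to 4 dp): z = (32/51 − 0.75)/SE₀ ≈ -2.0211.
p-value = 2·P(Z ≥ |z|) with z = -2.0211 → 0.043.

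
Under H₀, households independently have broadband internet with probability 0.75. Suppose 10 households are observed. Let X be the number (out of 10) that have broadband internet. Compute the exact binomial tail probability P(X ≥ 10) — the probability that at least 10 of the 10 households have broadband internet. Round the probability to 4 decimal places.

X ~ Binomial(n=10, p=0.75).
P(X ≥ 10) = C(10,10)·0.75^10·0.25^0.
= 0.056314 = 0.0563.

P = 0.0563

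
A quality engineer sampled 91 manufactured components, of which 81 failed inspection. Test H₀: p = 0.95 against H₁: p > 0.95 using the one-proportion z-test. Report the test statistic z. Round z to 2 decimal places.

z = -2.62

p̂ = 81/91 = 0.89011.
Null standard error: √(0.95·0.05/91) = √0.000521978 = 0.022847.
Test statistic: z = -0.05989/0.022847 = -2.62.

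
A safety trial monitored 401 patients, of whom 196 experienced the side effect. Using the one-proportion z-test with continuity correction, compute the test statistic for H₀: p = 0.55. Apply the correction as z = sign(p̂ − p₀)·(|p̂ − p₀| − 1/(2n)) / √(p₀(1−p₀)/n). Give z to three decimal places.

The sample proportion is 196/401 = 0.48878. p̂ − p₀ = -0.061222.
Continuity correction 1/(2n) = 1/802 = 0.001247.
Corrected numerator: |-0.061222| − 0.001247 = 0.059975.
Under H₀, SE = √(p₀(1−p₀)/n) = √(0.55·0.45/401) = √0.000617207 = 0.024844.
z = (−)0.059975/0.024844 = -2.414.

z = -2.414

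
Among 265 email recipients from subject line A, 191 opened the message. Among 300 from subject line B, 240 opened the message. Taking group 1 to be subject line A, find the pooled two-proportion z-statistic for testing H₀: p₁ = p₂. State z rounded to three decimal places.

p̂₁ = 191/265 = 0.72075, p̂₂ = 240/300 = 0.80000.
Pooling: p̂ = 431/565 = 0.76283.
SE = √[p̂(1−p̂)(1/n₁+1/n₂)] = √[0.76283·0.23717·(1/265+1/300)] ≈ 0.035858.
z = (p̂₁ − p̂₂)/SE = (0.72075 − 0.80000)/0.035858 = -0.07925/0.035858 = -2.210.

z = -2.210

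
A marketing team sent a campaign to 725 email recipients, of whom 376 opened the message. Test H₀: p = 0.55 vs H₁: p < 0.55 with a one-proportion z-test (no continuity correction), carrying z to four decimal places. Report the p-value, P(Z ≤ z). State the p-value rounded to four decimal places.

p-value = 0.0447

The sample proportion is 376/725 = 0.51862.
Under H₀, SE = √(p₀(1−p₀)/n) = √(0.55·0.45/725) = √0.000341379 = 0.018476.
Test statistic (full precision, shown to 4 dp): z = (376/725 − 0.55)/SE₀ ≈ -1.6983.
p-value = P(Z ≤ z) with z = -1.6983 → 0.0447.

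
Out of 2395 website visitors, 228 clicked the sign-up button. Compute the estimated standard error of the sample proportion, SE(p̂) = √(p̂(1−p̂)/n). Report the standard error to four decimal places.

SE = 0.0060

p̂ = 228/2395 = 0.09520.
p̂(1−p̂) = 0.09520·0.90480 = 0.086137.
SE = √(0.086137/2395) = √0.000035965 = 0.0060.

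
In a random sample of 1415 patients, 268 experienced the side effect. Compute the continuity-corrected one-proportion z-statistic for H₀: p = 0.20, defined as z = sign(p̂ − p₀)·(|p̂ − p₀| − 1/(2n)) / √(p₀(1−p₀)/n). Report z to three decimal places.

p̂ = 268/1415 = 0.18940. p̂ − p₀ = -0.010601.
Continuity correction 1/(2n) = 1/2830 = 0.000353.
Corrected numerator: |-0.010601| − 0.000353 = 0.010248.
Null standard error: √(0.20·0.80/1415) = √0.000113074 = 0.010634.
z = −0.010248/0.010634 = -0.964.

z = -0.964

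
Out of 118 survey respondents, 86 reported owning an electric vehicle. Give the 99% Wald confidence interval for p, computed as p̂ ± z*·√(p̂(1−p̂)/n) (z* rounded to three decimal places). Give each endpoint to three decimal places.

(0.623, 0.834)

p̂ = 86/118 = 0.72881.
SE(p̂) = √(0.72881·0.27119/118) = 0.040926.
The 99% critical value is z* = 2.576.
Margin of error: 2.576 × 0.040926 = 0.10543.
So the interval runs from 0.623 to 0.834.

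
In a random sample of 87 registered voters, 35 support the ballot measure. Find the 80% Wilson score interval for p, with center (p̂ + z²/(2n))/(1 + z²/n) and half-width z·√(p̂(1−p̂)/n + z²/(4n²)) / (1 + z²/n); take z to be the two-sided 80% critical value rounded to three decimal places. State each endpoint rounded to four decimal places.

(0.3373, 0.4709)

p̂ = 35/87 = 0.40230; z = 1.282, so z² = 1.643524.
Denominator 1 + z²/n = 1 + 1.643524/87 = 1.018891.
Center = (0.40230 + 0.009446)/1.018891 = 0.40411.
Radicand: p̂(1−p̂)/n + z²/(4n²) = 0.002763845 + 0.000054285 = 0.002818130.
Half-width = 1.282·√0.002818130/1.018891 = 0.06679.
Interval: 0.40411 ± 0.06679 → (0.3373, 0.4709).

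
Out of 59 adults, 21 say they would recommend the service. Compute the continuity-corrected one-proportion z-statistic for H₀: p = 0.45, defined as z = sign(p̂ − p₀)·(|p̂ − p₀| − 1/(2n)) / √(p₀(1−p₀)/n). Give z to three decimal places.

z = -1.322

With x = 21 successes in n = 59, p̂ = 0.35593. p̂ − p₀ = -0.094068.
1/(2n) = 0.008475.
Corrected numerator: |-0.094068| − 0.008475 = 0.085593.
Null standard error: √(0.45·0.55/59) = √0.004194915 = 0.064768.
z = −0.085593/0.064768 = -1.322.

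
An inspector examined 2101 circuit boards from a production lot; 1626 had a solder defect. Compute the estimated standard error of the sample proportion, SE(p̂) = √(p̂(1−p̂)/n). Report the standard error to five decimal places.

With x = 1626 successes in n = 2101, p̂ = 0.77392.
p̂(1−p̂) = 0.77392·0.22608 = 0.174968.
SE = √(0.174968/2101) = 0.00913.

SE = 0.00913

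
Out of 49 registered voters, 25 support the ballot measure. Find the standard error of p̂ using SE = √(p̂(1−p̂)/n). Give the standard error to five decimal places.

p̂ = 25/49 = 0.51020.
p̂(1−p̂) = 0.249896.
Dividing by n and taking the root: √0.005099918 = 0.07141.

SE = 0.07141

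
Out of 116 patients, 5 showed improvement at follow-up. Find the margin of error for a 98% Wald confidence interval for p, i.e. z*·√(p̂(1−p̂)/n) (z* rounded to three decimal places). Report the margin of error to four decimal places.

With x = 5 successes in n = 116, p̂ = 0.04310.
Standard error of p̂: √(0.041246/116) = √0.000355565 = 0.018856.
z* = 2.326 at the 98% level.
Margin of error = z*·SE = 2.326 × 0.018856 = 0.0439.

ME = 0.0439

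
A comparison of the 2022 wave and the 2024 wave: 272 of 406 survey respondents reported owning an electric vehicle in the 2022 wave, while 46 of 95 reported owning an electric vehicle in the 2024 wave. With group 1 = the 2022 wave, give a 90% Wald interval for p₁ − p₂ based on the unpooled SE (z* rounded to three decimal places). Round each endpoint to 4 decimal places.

(0.0931, 0.2784)

p̂₁ = 0.66995, p̂₂ = 0.48421, so the observed difference is 0.18574.
Unpooled SE = √(p̂₁(1−p̂₁)/n₁ + p̂₂(1−p̂₂)/n₂) = √(0.000544623 + 0.002628955) = 0.056335.
For 90% confidence, z* = 1.645. Margin of error = 0.09267.
So the interval runs from 0.0931 to 0.2784.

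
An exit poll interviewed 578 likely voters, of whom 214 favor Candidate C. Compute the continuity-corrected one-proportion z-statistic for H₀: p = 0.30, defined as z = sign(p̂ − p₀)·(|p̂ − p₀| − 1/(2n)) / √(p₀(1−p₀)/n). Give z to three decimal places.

z = 3.640

p̂ = 214/578 = 0.37024. p̂ − p₀ = 0.070242.
1/(2n) = 0.000865.
Corrected numerator: |0.070242| − 0.000865 = 0.069377.
Null standard error: √(0.30·0.70/578) = √0.000363322 = 0.019061.
z = (+)0.069377/0.019061 = 3.640.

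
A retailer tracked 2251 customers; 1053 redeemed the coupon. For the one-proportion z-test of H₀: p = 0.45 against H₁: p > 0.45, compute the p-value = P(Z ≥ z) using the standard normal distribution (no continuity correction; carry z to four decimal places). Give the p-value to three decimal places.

p-value = 0.045

Sample proportion p̂ = 1053/2251 = 0.46779.
SE₀ = √(0.45·0.55/2251) = 0.010486.
Test statistic (full precision, shown to 4 dp): z = (1053/2251 − 0.45)/SE₀ ≈ 1.6968.
From the standard normal, P(Z ≥ z) = 0.045.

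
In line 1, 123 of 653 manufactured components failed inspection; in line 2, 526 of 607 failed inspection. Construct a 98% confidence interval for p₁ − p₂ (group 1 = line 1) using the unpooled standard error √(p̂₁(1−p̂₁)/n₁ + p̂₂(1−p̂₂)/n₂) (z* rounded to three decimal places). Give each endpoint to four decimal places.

(-0.7261, -0.6303)

p̂₁ = 0.18836, p̂₂ = 0.86656, so the observed difference is -0.67820.
Unpooled SE = √(p̂₁(1−p̂₁)/n₁ + p̂₂(1−p̂₂)/n₂) = √(0.000234122 + 0.000190504) = 0.020606.
z* = 2.326 at the 98% level. Margin of error = 0.04793.
CI: -0.67820 ± 0.04793 = (-0.7261, -0.6303).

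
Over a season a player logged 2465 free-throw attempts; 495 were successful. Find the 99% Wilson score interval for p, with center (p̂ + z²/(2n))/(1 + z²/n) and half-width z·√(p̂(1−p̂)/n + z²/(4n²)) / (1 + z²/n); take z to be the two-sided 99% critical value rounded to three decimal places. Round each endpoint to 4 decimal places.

(0.1808, 0.2224)

p̂ = 495/2465 = 0.20081; z = 2.576, so z² = 6.635776.
1 + z²/n = 1.002692.
Center = (0.20081 + 0.001346)/1.002692 = 0.20161.
Radicand: p̂(1−p̂)/n + z²/(4n²) = 0.000065106 + 0.000000273 = 0.000065379.
Half-width = 2.576·√0.000065379/1.002692 = 0.02077.
CI: 0.20161 ± 0.02077 = (0.1808, 0.2224).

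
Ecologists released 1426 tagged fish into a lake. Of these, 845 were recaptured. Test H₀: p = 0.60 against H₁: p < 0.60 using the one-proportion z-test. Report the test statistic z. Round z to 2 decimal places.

The sample proportion is 845/1426 = 0.59257.
SE₀ = √(0.60·0.40/1426) = 0.012973.
Test statistic: z = -0.00743/0.012973 = -0.57.

z = -0.57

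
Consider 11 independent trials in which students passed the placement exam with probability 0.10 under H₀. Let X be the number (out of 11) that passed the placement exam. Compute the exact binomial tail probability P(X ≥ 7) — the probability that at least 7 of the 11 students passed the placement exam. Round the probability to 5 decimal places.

X is binomial with n = 11 and p = 0.10.
P(X ≥ 7) = Σ_{j=7}^{11} C(11,j)·0.10^j·0.90^{11−j}.
= 0.000022 + 0.000001 + 0.000000 + 0.000000 + 0.000000 = 0.00002.

P = 0.00002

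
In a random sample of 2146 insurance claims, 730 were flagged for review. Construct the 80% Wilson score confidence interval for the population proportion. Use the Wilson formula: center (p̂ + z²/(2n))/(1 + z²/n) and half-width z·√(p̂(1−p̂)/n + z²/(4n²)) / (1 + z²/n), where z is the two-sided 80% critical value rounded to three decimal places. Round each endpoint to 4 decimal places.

(0.3272, 0.3534)

Here p̂ = 730/2146 = 0.34017 and z = 1.282 (z² = 1.643524).
1 + z²/n = 1.000766.
Center = (0.34017 + 0.000383)/1.000766 = 0.34029.
Radicand: p̂(1−p̂)/n + z²/(4n²) = 0.000104592 + 0.000000089 = 0.000104681.
Half-width = z·√(radicand)/denom = 1.282·0.010231/1.000766 = 0.01311.
So the interval runs from 0.3272 to 0.3534.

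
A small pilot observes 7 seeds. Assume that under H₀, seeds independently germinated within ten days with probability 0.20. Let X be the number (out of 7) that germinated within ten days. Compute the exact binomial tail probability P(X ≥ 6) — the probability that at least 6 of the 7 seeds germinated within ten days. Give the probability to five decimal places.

X is binomial with n = 7 and p = 0.20.
P(X ≥ 6) = C(7,6)·0.20^6·0.80^1 + C(7,7)·0.20^7·0.80^0.
= 0.000358 + 0.000013 = 0.00037.

P = 0.00037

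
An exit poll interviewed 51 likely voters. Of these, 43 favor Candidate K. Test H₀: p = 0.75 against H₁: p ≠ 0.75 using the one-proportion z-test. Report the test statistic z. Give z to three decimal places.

Sample proportion p̂ = 43/51 = 0.84314.
SE₀ = √(0.75·0.25/51) = 0.060634.
z = (0.84314 − 0.75)/0.060634 = 0.09314/0.060634 = 1.536.

z = 1.536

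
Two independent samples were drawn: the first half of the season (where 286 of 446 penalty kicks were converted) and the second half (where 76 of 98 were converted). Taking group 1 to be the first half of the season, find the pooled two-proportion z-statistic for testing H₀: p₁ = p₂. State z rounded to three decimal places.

z = -2.550

Sample proportions: p̂₁ = 286/446 = 0.64126 and p̂₂ = 76/98 = 0.77551.
Pooled p̂ = (286+76)/(446+98) = 362/544 = 0.66544.
SE = √[p̂(1−p̂)(1/n₁+1/n₂)] = √[0.66544·0.33456·(1/446+1/98)] ≈ 0.052639.
z = -0.13425/0.052639 = -2.550.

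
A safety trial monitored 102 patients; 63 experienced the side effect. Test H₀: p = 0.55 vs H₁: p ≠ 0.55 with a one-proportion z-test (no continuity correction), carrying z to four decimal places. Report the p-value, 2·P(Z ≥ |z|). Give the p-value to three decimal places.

With x = 63 successes in n = 102, p̂ = 0.61765.
Under H₀, SE = √(p₀(1−p₀)/n) = √(0.55·0.45/102) = √0.002426471 = 0.049259.
z = (p̂ − p₀)/SE = (63/102 − 0.55)/0.049259 ≈ 1.3733.
p-value = 2·P(Z ≥ |z|) with z = 1.3733 → 0.170.

p-value = 0.170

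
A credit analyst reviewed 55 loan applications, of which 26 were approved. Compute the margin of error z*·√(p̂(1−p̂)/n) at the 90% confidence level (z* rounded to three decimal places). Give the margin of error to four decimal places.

With x = 26 successes in n = 55, p̂ = 0.47273.
Standard error of p̂: √(0.249256/55) = √0.004531931 = 0.067320.
The 90% critical value is z* = 1.645.
Margin of error = z*·SE = 1.645 × 0.067320 = 0.1107.

ME = 0.1107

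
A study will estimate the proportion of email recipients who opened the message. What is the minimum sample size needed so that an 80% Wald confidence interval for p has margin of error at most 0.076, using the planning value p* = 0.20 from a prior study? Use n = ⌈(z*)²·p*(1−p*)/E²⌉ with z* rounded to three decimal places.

n = 46

For 80% confidence, z* = 1.282.
p*(1−p*) = 0.1600.
Required n before rounding: 1.643524 × 0.1600 / 0.076² = 45.527.
⌈45.527⌉ = 46.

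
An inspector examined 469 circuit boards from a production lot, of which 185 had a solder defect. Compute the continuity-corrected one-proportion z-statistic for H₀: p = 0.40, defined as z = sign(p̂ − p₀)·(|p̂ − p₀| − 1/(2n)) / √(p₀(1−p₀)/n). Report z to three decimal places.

With x = 185 successes in n = 469, p̂ = 0.39446. p̂ − p₀ = -0.005544.
1/(2n) = 0.001066.
Corrected numerator: |-0.005544| − 0.001066 = 0.004478.
Under H₀, SE = √(p₀(1−p₀)/n) = √(0.40·0.60/469) = √0.000511727 = 0.022621.
z = −0.004478/0.022621 = -0.198.

z = -0.198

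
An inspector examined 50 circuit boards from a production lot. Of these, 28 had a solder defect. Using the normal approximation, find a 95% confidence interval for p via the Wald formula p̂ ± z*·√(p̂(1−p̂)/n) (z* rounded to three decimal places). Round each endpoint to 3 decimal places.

(0.422, 0.698)

p̂ = 28/50 = 0.56000.
SE = √(p̂(1−p̂)/n) = √(0.246400/50) = 0.070200.
The 95% critical value is z* = 1.960.
Margin of error: 1.960 × 0.070200 = 0.13759.
CI: 0.56000 ± 0.13759 = (0.422, 0.698).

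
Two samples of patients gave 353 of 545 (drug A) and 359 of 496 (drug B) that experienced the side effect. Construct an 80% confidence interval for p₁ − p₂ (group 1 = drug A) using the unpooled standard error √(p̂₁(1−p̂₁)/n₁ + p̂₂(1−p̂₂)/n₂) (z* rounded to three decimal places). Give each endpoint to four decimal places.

(-0.1128, -0.0393)

p̂₁ = 0.64771, p̂₂ = 0.72379, so the observed difference is -0.07608.
SE = √(0.000418684 + 0.000403060) = √0.000821744 = 0.028666.
For 80% confidence, z* = 1.282. Margin = 1.282·0.028666 = 0.03675.
So the interval runs from -0.1128 to -0.0393.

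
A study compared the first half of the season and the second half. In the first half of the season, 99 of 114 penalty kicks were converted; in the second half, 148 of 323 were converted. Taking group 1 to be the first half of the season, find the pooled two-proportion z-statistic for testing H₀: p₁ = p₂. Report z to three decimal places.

Sample proportions: p̂₁ = 99/114 = 0.86842 and p̂₂ = 148/323 = 0.45820.
Pooling: p̂ = 247/437 = 0.56522.
SE = √[p̂(1−p̂)(1/n₁+1/n₂)] = √[0.56522·0.43478·(1/114+1/323)] ≈ 0.054005.
z = (p̂₁ − p̂₂)/SE = (0.86842 − 0.45820)/0.054005 = 0.41022/0.054005 = 7.596.

z = 7.596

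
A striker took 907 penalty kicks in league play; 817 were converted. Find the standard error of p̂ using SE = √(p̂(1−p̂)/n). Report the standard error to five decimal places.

With x = 817 successes in n = 907, p̂ = 0.90077.
p̂(1−p̂) = 0.089383.
SE = √(0.089383/907) = √0.000098548 = 0.00993.

SE = 0.00993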